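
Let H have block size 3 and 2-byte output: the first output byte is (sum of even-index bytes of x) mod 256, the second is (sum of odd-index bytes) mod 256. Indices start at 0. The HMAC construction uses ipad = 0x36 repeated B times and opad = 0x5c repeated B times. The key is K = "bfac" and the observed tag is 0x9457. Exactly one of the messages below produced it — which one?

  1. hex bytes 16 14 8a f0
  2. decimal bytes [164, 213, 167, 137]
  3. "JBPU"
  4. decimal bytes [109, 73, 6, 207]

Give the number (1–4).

3

Key "bfac" = 62 66 61 63 is 4 bytes > B = 3, so hash it first: H(key) = c3 c9, then zero-pad to 3 bytes: K' = c3 c9 00.
K' ⊕ ipad = f5 ff 36; K' ⊕ opad = 9f 95 5c.
m1: inner = H(f5 ff 36 16 14 8a f0) = 2f 9f; tag = H(9f 95 5c 2f 9f) = 9ac4
m2: inner = H(f5 ff 36 a4 d5 a7 89) = 89 4a; tag = H(9f 95 5c 89 4a) = 451e
m3: inner = H(f5 ff 36 4a 42 50 55) = c2 99; tag = H(9f 95 5c c2 99) = 9457 ← matches
m4: inner = H(f5 ff 36 6d 49 06 cf) = 43 72; tag = H(9f 95 5c 43 72) = 6dd8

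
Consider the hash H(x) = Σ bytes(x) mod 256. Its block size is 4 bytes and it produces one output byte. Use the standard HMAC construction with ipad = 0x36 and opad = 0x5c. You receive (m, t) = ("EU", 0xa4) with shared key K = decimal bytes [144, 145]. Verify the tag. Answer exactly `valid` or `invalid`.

valid

Key decimal bytes [144, 145] = 90 91 is 2 bytes ≤ B = 4; zero-pad to 4 bytes: K' = 90 91 00 00.
K' ⊕ ipad = a6 a7 36 36; K' ⊕ opad = cc cd 5c 5c.
Inner hash: sum = 166+167+54+54+69+85 = 595; mod 256 = 83 → 53.
Outer hash (recomputed tag): sum = 204+205+92+92+83 = 676; mod 256 = 164 → a4.
Recomputed tag = a4; claimed = a4 → match.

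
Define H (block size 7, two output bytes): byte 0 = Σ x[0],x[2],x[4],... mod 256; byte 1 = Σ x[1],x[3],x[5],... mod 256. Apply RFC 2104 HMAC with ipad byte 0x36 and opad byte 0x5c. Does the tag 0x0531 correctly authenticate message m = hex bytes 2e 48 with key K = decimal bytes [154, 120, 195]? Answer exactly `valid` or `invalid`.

Key decimal bytes [154, 120, 195] = 9a 78 c3 is 3 bytes ≤ B = 7; zero-pad to 7 bytes: K' = 9a 78 c3 00 00 00 00.
K' ⊕ ipad = ac 4e f5 36 36 36 36; K' ⊕ opad = c6 24 9f 5c 5c 5c 5c.
Inner hash: even-index sum = 597 mod 256 = 85; odd-index sum = 232 mod 256 = 232 → 55 e8.
Outer hash (recomputed tag): even-index sum = 773 mod 256 = 5; odd-index sum = 305 mod 256 = 49 → 05 31.
Recomputed tag = 0531; claimed = 0531 → match.

valid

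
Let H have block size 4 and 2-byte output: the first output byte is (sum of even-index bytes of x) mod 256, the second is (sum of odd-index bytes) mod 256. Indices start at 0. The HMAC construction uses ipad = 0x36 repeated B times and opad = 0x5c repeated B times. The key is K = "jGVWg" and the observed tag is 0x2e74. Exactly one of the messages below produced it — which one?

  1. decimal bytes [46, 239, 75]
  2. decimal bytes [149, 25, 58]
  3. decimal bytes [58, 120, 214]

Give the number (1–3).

Key "jGVWg" = 6a 47 56 57 67 is 5 bytes > B = 4, so hash it first: H(key) = 27 9e, then zero-pad to 4 bytes: K' = 27 9e 00 00.
K' ⊕ ipad = 11 a8 36 36; K' ⊕ opad = 7b c2 5c 5c.
m1: inner = H(11 a8 36 36 2e ef 4b) = c0 cd; tag = H(7b c2 5c 5c c0 cd) = 97eb
m2: inner = H(11 a8 36 36 95 19 3a) = 16 f7; tag = H(7b c2 5c 5c 16 f7) = ed15
m3: inner = H(11 a8 36 36 3a 78 d6) = 57 56; tag = H(7b c2 5c 5c 57 56) = 2e74 ← matches

3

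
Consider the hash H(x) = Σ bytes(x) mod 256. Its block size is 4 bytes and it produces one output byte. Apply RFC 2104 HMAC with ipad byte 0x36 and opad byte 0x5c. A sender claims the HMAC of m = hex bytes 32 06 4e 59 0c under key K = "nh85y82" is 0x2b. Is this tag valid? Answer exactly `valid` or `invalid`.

Key "nh85y82" = 6e 68 38 35 79 38 32 is 7 bytes > B = 4, so hash it first: H(key) = 26, then zero-pad to 4 bytes: K' = 26 00 00 00.
K' ⊕ ipad = 10 36 36 36; K' ⊕ opad = 7a 5c 5c 5c.
Inner hash: sum = 16+54+54+54+50+6+78+89+12 = 413; mod 256 = 157 → 9d.
Outer hash (recomputed tag): sum = 122+92+92+92+157 = 555; mod 256 = 43 → 2b.
Recomputed tag = 2b; claimed = 2b → match.

valid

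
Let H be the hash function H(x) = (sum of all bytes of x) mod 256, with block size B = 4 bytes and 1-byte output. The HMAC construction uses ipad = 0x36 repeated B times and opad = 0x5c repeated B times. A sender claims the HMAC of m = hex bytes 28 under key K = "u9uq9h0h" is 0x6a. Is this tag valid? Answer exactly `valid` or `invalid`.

valid

Key "u9uq9h0h" = 75 39 75 71 39 68 30 68 is 8 bytes > B = 4, so hash it first: H(key) = cd, then zero-pad to 4 bytes: K' = cd 00 00 00.
K' ⊕ ipad = fb 36 36 36; K' ⊕ opad = 91 5c 5c 5c.
Inner hash: sum = 251+54+54+54+40 = 453; mod 256 = 197 → c5.
Outer hash (recomputed tag): sum = 145+92+92+92+197 = 618; mod 256 = 106 → 6a.
Recomputed tag = 6a; claimed = 6a → match.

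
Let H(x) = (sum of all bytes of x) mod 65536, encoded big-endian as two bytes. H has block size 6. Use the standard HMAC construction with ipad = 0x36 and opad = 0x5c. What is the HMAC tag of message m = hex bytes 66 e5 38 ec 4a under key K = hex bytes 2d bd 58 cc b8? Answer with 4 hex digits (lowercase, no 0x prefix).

Key hex bytes 2d bd 58 cc b8 is 5 bytes ≤ B = 6; zero-pad to 6 bytes: K' = 2d bd 58 cc b8 00.
K' ⊕ ipad = 1b 8b 6e fa 8e 36.  K' ⊕ opad = 71 e1 04 90 e4 5c.
Inner input = (K'⊕ipad) ∥ m = 1b 8b 6e fa 8e 36 ∥ 66 e5 38 ec 4a.
Inner hash: sum = 27+139+110+250+142+54+102+229+56+236+74 = 1419 → 05 8b.
Outer input = (K'⊕opad) ∥ inner = 71 e1 04 90 e4 5c ∥ 05 8b.
Outer hash (tag): sum = 113+225+4+144+228+92+5+139 = 950 → 03 b6.

03b6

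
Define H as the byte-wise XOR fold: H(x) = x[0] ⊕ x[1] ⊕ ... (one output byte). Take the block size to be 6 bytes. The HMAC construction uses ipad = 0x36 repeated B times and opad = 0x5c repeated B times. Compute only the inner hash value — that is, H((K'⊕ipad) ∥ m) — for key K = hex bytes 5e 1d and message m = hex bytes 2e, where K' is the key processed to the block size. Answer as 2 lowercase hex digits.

Key hex bytes 5e 1d is 2 bytes ≤ B = 6; zero-pad to 6 bytes: K' = 5e 1d 00 00 00 00.
K' ⊕ ipad = 68 2b 36 36 36 36.
Inner input = 68 2b 36 36 36 36 ∥ 2e.
Inner hash: XOR 68⊕2b⊕36⊕36⊕36⊕36⊕2e = 6d.

6d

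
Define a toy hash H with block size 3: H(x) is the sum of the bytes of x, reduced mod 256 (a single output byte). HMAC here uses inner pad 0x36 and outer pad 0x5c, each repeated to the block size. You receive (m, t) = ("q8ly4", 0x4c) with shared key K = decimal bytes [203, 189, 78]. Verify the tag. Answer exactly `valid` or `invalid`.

Key decimal bytes [203, 189, 78] = cb bd 4e is exactly B = 3 bytes: K' = cb bd 4e.
K' ⊕ ipad = fd 8b 78; K' ⊕ opad = 97 e1 12.
Inner hash: sum = 253+139+120+113+56+108+121+52 = 962; mod 256 = 194 → c2.
Outer hash (recomputed tag): sum = 151+225+18+194 = 588; mod 256 = 76 → 4c.
Recomputed tag = 4c; claimed = 4c → match.

valid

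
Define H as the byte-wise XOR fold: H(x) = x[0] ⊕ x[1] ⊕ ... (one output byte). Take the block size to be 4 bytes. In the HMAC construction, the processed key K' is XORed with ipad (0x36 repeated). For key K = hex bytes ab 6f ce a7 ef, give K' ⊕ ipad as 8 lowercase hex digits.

Key hex bytes ab 6f ce a7 ef is 5 bytes > B = 4, so hash it first: H(key) = 42, then zero-pad to 4 bytes: K' = 42 00 00 00.
XOR each byte with 0x36: 42⊕36=74, 00⊕36=36, 00⊕36=36, 00⊕36=36.

74363636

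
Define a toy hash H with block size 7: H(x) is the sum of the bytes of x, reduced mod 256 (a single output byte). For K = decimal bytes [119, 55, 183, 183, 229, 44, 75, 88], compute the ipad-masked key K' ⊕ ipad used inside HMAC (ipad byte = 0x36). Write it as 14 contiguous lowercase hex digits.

Key decimal bytes [119, 55, 183, 183, 229, 44, 75, 88] = 77 37 b7 b7 e5 2c 4b 58 is 8 bytes > B = 7, so hash it first: H(key) = d0, then zero-pad to 7 bytes: K' = d0 00 00 00 00 00 00.
XOR each byte with 0x36: d0⊕36=e6, 00⊕36=36, 00⊕36=36, 00⊕36=36, 00⊕36=36, 00⊕36=36, 00⊕36=36.

e6363636363636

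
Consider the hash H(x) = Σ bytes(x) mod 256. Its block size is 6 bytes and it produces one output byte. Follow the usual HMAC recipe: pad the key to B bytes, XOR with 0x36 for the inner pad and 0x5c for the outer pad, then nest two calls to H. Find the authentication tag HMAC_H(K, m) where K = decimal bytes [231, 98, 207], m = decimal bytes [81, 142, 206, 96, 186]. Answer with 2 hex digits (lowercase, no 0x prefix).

27

Key decimal bytes [231, 98, 207] = e7 62 cf is 3 bytes ≤ B = 6; zero-pad to 6 bytes: K' = e7 62 cf 00 00 00.
K' ⊕ ipad = d1 54 f9 36 36 36.  K' ⊕ opad = bb 3e 93 5c 5c 5c.
Inner input = (K'⊕ipad) ∥ m = d1 54 f9 36 36 36 ∥ 51 8e ce 60 ba.
Inner hash: sum = 209+84+249+54+54+54+81+142+206+96+186 = 1415; mod 256 = 135 → 87.
Outer input = (K'⊕opad) ∥ inner = bb 3e 93 5c 5c 5c ∥ 87.
Outer hash (tag): sum = 187+62+147+92+92+92+135 = 807; mod 256 = 39 → 27.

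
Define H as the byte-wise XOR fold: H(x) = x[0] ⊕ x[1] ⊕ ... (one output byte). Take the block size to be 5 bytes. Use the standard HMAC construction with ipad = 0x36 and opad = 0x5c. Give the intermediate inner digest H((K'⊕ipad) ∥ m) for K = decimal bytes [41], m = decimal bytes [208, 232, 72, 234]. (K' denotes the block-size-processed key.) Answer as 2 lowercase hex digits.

Key decimal bytes [41] = 29 is 1 byte ≤ B = 5; zero-pad to 5 bytes: K' = 29 00 00 00 00.
K' ⊕ ipad = 1f 36 36 36 36.
Inner input = 1f 36 36 36 36 ∥ d0 e8 48 ea.
Inner hash: XOR 1f⊕36⊕36⊕36⊕36⊕d0⊕e8⊕48⊕ea = 85.

85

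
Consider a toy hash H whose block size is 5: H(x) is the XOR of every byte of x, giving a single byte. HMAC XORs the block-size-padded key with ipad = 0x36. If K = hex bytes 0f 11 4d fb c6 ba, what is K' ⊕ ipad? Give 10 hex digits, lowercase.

e236363636

Key hex bytes 0f 11 4d fb c6 ba is 6 bytes > B = 5, so hash it first: H(key) = d4, then zero-pad to 5 bytes: K' = d4 00 00 00 00.
XOR each byte with 0x36: d4⊕36=e2, 00⊕36=36, 00⊕36=36, 00⊕36=36, 00⊕36=36.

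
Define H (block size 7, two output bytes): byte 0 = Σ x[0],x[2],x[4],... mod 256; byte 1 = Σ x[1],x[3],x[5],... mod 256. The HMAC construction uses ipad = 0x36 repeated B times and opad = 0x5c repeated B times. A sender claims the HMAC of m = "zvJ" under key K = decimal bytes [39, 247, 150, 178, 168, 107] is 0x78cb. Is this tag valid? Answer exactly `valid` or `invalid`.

invalid

Key decimal bytes [39, 247, 150, 178, 168, 107] = 27 f7 96 b2 a8 6b is 6 bytes ≤ B = 7; zero-pad to 7 bytes: K' = 27 f7 96 b2 a8 6b 00.
K' ⊕ ipad = 11 c1 a0 84 9e 5d 36; K' ⊕ opad = 7b ab ca ee f4 37 5c.
Inner hash: even-index sum = 507 mod 256 = 251; odd-index sum = 614 mod 256 = 102 → fb 66.
Outer hash (recomputed tag): even-index sum = 763 mod 256 = 251; odd-index sum = 715 mod 256 = 203 → fb cb.
Recomputed tag = fbcb; claimed = 78cb → mismatch.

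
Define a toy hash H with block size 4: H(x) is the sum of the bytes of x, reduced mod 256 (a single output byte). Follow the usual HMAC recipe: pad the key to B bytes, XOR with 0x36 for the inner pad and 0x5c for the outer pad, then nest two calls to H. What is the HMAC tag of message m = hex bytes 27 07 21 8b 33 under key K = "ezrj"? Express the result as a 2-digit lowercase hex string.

Key "ezrj" = 65 7a 72 6a is exactly B = 4 bytes: K' = 65 7a 72 6a.
K' ⊕ ipad = 53 4c 44 5c.  K' ⊕ opad = 39 26 2e 36.
Inner input = (K'⊕ipad) ∥ m = 53 4c 44 5c ∥ 27 07 21 8b 33.
Inner hash: sum = 83+76+68+92+39+7+33+139+51 = 588; mod 256 = 76 → 4c.
Outer input = (K'⊕opad) ∥ inner = 39 26 2e 36 ∥ 4c.
Outer hash (tag): sum = 57+38+46+54+76 = 271; mod 256 = 15 → 0f.

0f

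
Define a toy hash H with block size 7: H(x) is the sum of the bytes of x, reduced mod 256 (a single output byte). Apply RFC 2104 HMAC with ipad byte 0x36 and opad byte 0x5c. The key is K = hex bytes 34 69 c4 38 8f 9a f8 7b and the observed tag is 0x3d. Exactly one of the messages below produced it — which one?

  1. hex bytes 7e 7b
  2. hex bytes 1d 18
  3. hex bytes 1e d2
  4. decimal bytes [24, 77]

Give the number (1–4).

4

Key hex bytes 34 69 c4 38 8f 9a f8 7b is 8 bytes > B = 7, so hash it first: H(key) = 35, then zero-pad to 7 bytes: K' = 35 00 00 00 00 00 00.
K' ⊕ ipad = 03 36 36 36 36 36 36; K' ⊕ opad = 69 5c 5c 5c 5c 5c 5c.
m1: inner = H(03 36 36 36 36 36 36 7e 7b) = 40; tag = H(69 5c 5c 5c 5c 5c 5c 40) = d1
m2: inner = H(03 36 36 36 36 36 36 1d 18) = 7c; tag = H(69 5c 5c 5c 5c 5c 5c 7c) = 0d
m3: inner = H(03 36 36 36 36 36 36 1e d2) = 37; tag = H(69 5c 5c 5c 5c 5c 5c 37) = c8
m4: inner = H(03 36 36 36 36 36 36 18 4d) = ac; tag = H(69 5c 5c 5c 5c 5c 5c ac) = 3d ← matches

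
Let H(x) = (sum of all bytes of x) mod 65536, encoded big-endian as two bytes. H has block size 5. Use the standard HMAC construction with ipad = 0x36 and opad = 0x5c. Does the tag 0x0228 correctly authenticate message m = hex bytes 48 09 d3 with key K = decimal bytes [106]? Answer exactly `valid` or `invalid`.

Key decimal bytes [106] = 6a is 1 byte ≤ B = 5; zero-pad to 5 bytes: K' = 6a 00 00 00 00.
K' ⊕ ipad = 5c 36 36 36 36; K' ⊕ opad = 36 5c 5c 5c 5c.
Inner hash: sum = 92+54+54+54+54+72+9+211 = 600 → 02 58.
Outer hash (recomputed tag): sum = 54+92+92+92+92+2+88 = 512 → 02 00.
Recomputed tag = 0200; claimed = 0228 → mismatch.

invalid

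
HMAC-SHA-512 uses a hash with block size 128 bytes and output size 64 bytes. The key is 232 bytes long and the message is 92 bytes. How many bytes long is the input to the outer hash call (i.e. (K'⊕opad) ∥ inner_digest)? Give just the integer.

Key is 232 > 128 bytes, so it is hashed to 64 bytes then zero-padded to 128: |K'| = 128.
Outer input = (K'⊕opad) ∥ H(inner) → 128 + 64 = 192 bytes.

192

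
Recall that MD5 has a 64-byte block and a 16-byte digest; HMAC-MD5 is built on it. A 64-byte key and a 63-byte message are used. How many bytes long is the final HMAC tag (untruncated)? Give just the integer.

The tag is one MD5 digest: 16 bytes.

16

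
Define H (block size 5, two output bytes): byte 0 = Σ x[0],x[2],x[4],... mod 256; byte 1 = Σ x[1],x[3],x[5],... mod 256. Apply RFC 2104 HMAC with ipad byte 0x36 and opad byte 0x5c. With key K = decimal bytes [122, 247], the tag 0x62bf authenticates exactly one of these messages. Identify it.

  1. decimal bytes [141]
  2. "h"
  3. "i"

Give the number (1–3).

1

Key decimal bytes [122, 247] = 7a f7 is 2 bytes ≤ B = 5; zero-pad to 5 bytes: K' = 7a f7 00 00 00.
K' ⊕ ipad = 4c c1 36 36 36; K' ⊕ opad = 26 ab 5c 5c 5c.
m1: inner = H(4c c1 36 36 36 8d) = b8 84; tag = H(26 ab 5c 5c 5c b8 84) = 62bf ← matches
m2: inner = H(4c c1 36 36 36 68) = b8 5f; tag = H(26 ab 5c 5c 5c b8 5f) = 3dbf
m3: inner = H(4c c1 36 36 36 69) = b8 60; tag = H(26 ab 5c 5c 5c b8 60) = 3ebf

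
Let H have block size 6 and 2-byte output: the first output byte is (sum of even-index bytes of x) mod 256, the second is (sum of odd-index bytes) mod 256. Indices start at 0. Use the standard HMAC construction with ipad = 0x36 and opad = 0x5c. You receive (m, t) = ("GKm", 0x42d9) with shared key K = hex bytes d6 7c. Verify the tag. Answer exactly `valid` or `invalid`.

Key hex bytes d6 7c is 2 bytes ≤ B = 6; zero-pad to 6 bytes: K' = d6 7c 00 00 00 00.
K' ⊕ ipad = e0 4a 36 36 36 36; K' ⊕ opad = 8a 20 5c 5c 5c 5c.
Inner hash: even-index sum = 512 mod 256 = 0; odd-index sum = 257 mod 256 = 1 → 00 01.
Outer hash (recomputed tag): even-index sum = 322 mod 256 = 66; odd-index sum = 217 mod 256 = 217 → 42 d9.
Recomputed tag = 42d9; claimed = 42d9 → match.

valid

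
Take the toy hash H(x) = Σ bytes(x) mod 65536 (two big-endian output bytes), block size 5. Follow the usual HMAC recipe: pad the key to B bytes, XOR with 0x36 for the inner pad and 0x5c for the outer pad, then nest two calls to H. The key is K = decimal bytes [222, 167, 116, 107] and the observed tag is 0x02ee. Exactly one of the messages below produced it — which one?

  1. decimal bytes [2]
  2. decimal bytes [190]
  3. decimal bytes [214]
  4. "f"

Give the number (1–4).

4

Key decimal bytes [222, 167, 116, 107] = de a7 74 6b is 4 bytes ≤ B = 5; zero-pad to 5 bytes: K' = de a7 74 6b 00.
K' ⊕ ipad = e8 91 42 5d 36; K' ⊕ opad = 82 fb 28 37 5c.
m1: inner = H(e8 91 42 5d 36 02) = 02 50; tag = H(82 fb 28 37 5c 02 50) = 028a
m2: inner = H(e8 91 42 5d 36 be) = 03 0c; tag = H(82 fb 28 37 5c 03 0c) = 0247
m3: inner = H(e8 91 42 5d 36 d6) = 03 24; tag = H(82 fb 28 37 5c 03 24) = 025f
m4: inner = H(e8 91 42 5d 36 66) = 02 b4; tag = H(82 fb 28 37 5c 02 b4) = 02ee ← matches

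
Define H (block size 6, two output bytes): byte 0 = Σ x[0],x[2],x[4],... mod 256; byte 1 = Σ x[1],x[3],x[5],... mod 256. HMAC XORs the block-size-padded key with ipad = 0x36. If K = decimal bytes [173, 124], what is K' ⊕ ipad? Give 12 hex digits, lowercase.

Key decimal bytes [173, 124] = ad 7c is 2 bytes ≤ B = 6; zero-pad to 6 bytes: K' = ad 7c 00 00 00 00.
XOR each byte with 0x36: ad⊕36=9b, 7c⊕36=4a, 00⊕36=36, 00⊕36=36, 00⊕36=36, 00⊕36=36.

9b4a36363636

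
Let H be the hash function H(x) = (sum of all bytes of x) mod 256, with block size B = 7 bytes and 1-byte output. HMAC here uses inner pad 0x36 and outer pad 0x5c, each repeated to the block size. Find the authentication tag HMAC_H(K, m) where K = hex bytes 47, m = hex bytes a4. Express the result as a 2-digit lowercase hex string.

Key hex bytes 47 is 1 byte ≤ B = 7; zero-pad to 7 bytes: K' = 47 00 00 00 00 00 00.
K' ⊕ ipad = 71 36 36 36 36 36 36.  K' ⊕ opad = 1b 5c 5c 5c 5c 5c 5c.
Inner input = (K'⊕ipad) ∥ m = 71 36 36 36 36 36 36 ∥ a4.
Inner hash: sum = 113+54+54+54+54+54+54+164 = 601; mod 256 = 89 → 59.
Outer input = (K'⊕opad) ∥ inner = 1b 5c 5c 5c 5c 5c 5c ∥ 59.
Outer hash (tag): sum = 27+92+92+92+92+92+92+89 = 668; mod 256 = 156 → 9c.

9c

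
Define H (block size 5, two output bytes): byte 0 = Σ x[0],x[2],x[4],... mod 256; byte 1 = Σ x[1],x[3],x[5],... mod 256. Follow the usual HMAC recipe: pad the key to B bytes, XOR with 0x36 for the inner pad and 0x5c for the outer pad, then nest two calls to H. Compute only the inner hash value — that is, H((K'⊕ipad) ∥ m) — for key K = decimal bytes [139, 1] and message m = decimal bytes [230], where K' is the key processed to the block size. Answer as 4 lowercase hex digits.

2953

Key decimal bytes [139, 1] = 8b 01 is 2 bytes ≤ B = 5; zero-pad to 5 bytes: K' = 8b 01 00 00 00.
K' ⊕ ipad = bd 37 36 36 36.
Inner input = bd 37 36 36 36 ∥ e6.
Inner hash: even-index sum = 297 mod 256 = 41; odd-index sum = 339 mod 256 = 83 → 29 53.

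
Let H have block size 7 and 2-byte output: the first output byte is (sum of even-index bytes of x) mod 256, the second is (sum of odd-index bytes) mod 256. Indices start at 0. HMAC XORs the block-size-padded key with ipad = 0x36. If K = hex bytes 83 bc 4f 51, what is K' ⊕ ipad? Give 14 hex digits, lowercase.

Key hex bytes 83 bc 4f 51 is 4 bytes ≤ B = 7; zero-pad to 7 bytes: K' = 83 bc 4f 51 00 00 00.
XOR each byte with 0x36: 83⊕36=b5, bc⊕36=8a, 4f⊕36=79, 51⊕36=67, 00⊕36=36, 00⊕36=36, 00⊕36=36.

b58a7967363636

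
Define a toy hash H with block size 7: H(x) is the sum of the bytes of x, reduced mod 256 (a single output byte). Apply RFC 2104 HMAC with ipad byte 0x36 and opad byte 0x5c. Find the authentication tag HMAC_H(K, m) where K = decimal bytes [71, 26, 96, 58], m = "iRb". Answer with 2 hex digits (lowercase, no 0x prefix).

Key decimal bytes [71, 26, 96, 58] = 47 1a 60 3a is 4 bytes ≤ B = 7; zero-pad to 7 bytes: K' = 47 1a 60 3a 00 00 00.
K' ⊕ ipad = 71 2c 56 0c 36 36 36.  K' ⊕ opad = 1b 46 3c 66 5c 5c 5c.
Inner input = (K'⊕ipad) ∥ m = 71 2c 56 0c 36 36 36 ∥ 69 52 62.
Inner hash: sum = 113+44+86+12+54+54+54+105+82+98 = 702; mod 256 = 190 → be.
Outer input = (K'⊕opad) ∥ inner = 1b 46 3c 66 5c 5c 5c ∥ be.
Outer hash (tag): sum = 27+70+60+102+92+92+92+190 = 725; mod 256 = 213 → d5.

d5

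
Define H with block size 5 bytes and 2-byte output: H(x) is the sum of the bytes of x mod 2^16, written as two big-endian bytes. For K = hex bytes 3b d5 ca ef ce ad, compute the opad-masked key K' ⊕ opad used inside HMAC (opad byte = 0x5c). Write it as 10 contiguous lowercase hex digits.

Key hex bytes 3b d5 ca ef ce ad is 6 bytes > B = 5, so hash it first: H(key) = 04 44, then zero-pad to 5 bytes: K' = 04 44 00 00 00.
XOR each byte with 0x5c: 04⊕5c=58, 44⊕5c=18, 00⊕5c=5c, 00⊕5c=5c, 00⊕5c=5c.

58185c5c5c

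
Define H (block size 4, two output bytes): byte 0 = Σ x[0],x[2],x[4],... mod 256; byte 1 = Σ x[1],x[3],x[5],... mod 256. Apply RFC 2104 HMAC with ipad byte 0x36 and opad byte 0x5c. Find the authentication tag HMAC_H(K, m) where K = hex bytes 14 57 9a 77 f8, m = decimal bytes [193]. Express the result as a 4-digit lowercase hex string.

dd1c

Key hex bytes 14 57 9a 77 f8 is 5 bytes > B = 4, so hash it first: H(key) = a6 ce, then zero-pad to 4 bytes: K' = a6 ce 00 00.
K' ⊕ ipad = 90 f8 36 36.  K' ⊕ opad = fa 92 5c 5c.
Inner input = (K'⊕ipad) ∥ m = 90 f8 36 36 ∥ c1.
Inner hash: even-index sum = 391 mod 256 = 135; odd-index sum = 302 mod 256 = 46 → 87 2e.
Outer input = (K'⊕opad) ∥ inner = fa 92 5c 5c ∥ 87 2e.
Outer hash (tag): even-index sum = 477 mod 256 = 221; odd-index sum = 284 mod 256 = 28 → dd 1c.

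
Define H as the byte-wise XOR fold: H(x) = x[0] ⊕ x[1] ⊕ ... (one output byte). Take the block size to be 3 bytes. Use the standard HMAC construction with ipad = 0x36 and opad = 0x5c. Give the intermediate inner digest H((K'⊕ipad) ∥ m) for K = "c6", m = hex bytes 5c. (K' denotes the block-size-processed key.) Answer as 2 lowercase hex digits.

3f

Key "c6" = 63 36 is 2 bytes ≤ B = 3; zero-pad to 3 bytes: K' = 63 36 00.
K' ⊕ ipad = 55 00 36.
Inner input = 55 00 36 ∥ 5c.
Inner hash: XOR 55⊕00⊕36⊕5c = 3f.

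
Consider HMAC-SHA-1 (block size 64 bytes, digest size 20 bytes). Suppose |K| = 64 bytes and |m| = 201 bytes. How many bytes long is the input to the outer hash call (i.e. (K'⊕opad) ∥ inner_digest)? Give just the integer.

Key is 64 ≤ 64 bytes, zero-padded: |K'| = 64.
Outer input = (K'⊕opad) ∥ H(inner) → 64 + 20 = 84 bytes.

84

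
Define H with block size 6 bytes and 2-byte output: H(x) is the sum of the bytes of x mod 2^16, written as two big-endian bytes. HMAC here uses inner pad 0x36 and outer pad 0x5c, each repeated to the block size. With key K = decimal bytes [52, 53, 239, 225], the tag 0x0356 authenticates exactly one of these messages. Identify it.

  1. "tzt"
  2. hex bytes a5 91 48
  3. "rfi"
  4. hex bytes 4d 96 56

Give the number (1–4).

4

Key decimal bytes [52, 53, 239, 225] = 34 35 ef e1 is 4 bytes ≤ B = 6; zero-pad to 6 bytes: K' = 34 35 ef e1 00 00.
K' ⊕ ipad = 02 03 d9 d7 36 36; K' ⊕ opad = 68 69 b3 bd 5c 5c.
m1: inner = H(02 03 d9 d7 36 36 74 7a 74) = 03 83; tag = H(68 69 b3 bd 5c 5c 03 83) = 037f
m2: inner = H(02 03 d9 d7 36 36 a5 91 48) = 03 9f; tag = H(68 69 b3 bd 5c 5c 03 9f) = 039b
m3: inner = H(02 03 d9 d7 36 36 72 66 69) = 03 62; tag = H(68 69 b3 bd 5c 5c 03 62) = 035e
m4: inner = H(02 03 d9 d7 36 36 4d 96 56) = 03 5a; tag = H(68 69 b3 bd 5c 5c 03 5a) = 0356 ← matches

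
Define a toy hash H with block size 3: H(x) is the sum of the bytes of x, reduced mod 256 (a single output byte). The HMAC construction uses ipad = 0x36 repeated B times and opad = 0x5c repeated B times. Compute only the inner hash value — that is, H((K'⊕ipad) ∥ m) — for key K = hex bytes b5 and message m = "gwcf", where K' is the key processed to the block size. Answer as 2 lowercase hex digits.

Key hex bytes b5 is 1 byte ≤ B = 3; zero-pad to 3 bytes: K' = b5 00 00.
K' ⊕ ipad = 83 36 36.
Inner input = 83 36 36 ∥ 67 77 63 66.
Inner hash: sum = 131+54+54+103+119+99+102 = 662; mod 256 = 150 → 96.

96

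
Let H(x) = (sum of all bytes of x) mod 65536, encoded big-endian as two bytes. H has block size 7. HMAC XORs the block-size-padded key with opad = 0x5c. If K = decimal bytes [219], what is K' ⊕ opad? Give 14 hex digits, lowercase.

875c5c5c5c5c5c

Key decimal bytes [219] = db is 1 byte ≤ B = 7; zero-pad to 7 bytes: K' = db 00 00 00 00 00 00.
XOR each byte with 0x5c: db⊕5c=87, 00⊕5c=5c, 00⊕5c=5c, 00⊕5c=5c, 00⊕5c=5c, 00⊕5c=5c, 00⊕5c=5c.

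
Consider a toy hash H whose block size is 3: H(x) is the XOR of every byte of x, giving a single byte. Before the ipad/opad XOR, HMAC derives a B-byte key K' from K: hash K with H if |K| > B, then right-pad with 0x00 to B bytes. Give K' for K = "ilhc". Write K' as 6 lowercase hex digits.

|K| = 4 > B = 3, so first hash the key.
H(K): XOR 69⊕6c⊕68⊕63 = 0e.
Zero-pad H(K) = 0e to 3 bytes: K' = 0e 00 00.

0e0000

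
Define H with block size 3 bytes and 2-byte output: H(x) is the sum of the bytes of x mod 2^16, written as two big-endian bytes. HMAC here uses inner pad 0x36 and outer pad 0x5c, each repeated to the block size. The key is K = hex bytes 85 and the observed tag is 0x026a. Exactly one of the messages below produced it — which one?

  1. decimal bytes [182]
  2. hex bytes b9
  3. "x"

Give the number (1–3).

2

Key hex bytes 85 is 1 byte ≤ B = 3; zero-pad to 3 bytes: K' = 85 00 00.
K' ⊕ ipad = b3 36 36; K' ⊕ opad = d9 5c 5c.
m1: inner = H(b3 36 36 b6) = 01 d5; tag = H(d9 5c 5c 01 d5) = 0267
m2: inner = H(b3 36 36 b9) = 01 d8; tag = H(d9 5c 5c 01 d8) = 026a ← matches
m3: inner = H(b3 36 36 78) = 01 97; tag = H(d9 5c 5c 01 97) = 0229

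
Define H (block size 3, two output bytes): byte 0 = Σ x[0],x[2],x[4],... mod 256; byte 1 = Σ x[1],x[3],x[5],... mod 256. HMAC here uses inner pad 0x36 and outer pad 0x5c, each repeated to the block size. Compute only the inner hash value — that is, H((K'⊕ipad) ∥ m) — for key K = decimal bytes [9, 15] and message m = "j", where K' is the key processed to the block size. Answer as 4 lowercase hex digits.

Key decimal bytes [9, 15] = 09 0f is 2 bytes ≤ B = 3; zero-pad to 3 bytes: K' = 09 0f 00.
K' ⊕ ipad = 3f 39 36.
Inner input = 3f 39 36 ∥ 6a.
Inner hash: even-index sum = 117 mod 256 = 117; odd-index sum = 163 mod 256 = 163 → 75 a3.

75a3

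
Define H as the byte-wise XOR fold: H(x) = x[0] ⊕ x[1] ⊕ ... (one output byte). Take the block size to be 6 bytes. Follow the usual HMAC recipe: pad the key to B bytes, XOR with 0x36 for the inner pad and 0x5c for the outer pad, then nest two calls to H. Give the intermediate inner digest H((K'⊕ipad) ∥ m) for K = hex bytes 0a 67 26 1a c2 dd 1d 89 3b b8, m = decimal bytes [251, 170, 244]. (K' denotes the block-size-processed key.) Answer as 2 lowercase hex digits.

Key hex bytes 0a 67 26 1a c2 dd 1d 89 3b b8 is 10 bytes > B = 6, so hash it first: H(key) = 59, then zero-pad to 6 bytes: K' = 59 00 00 00 00 00.
K' ⊕ ipad = 6f 36 36 36 36 36.
Inner input = 6f 36 36 36 36 36 ∥ fb aa f4.
Inner hash: XOR 6f⊕36⊕36⊕36⊕36⊕36⊕fb⊕aa⊕f4 = fc.

fc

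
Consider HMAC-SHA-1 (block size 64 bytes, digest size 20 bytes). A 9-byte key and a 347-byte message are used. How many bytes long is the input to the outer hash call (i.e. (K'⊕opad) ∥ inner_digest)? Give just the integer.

Key is 9 ≤ 64 bytes, zero-padded: |K'| = 64.
Outer input = (K'⊕opad) ∥ H(inner) → 64 + 20 = 84 bytes.

84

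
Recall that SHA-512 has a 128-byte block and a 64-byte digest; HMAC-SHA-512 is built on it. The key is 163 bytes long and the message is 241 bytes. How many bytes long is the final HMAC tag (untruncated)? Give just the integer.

64

The tag is one SHA-512 digest: 64 bytes.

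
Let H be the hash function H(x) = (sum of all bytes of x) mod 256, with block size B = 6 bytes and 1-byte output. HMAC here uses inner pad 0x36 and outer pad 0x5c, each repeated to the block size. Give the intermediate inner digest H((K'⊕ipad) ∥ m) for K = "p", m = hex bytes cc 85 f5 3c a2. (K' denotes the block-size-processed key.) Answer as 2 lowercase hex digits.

Key "p" = 70 is 1 byte ≤ B = 6; zero-pad to 6 bytes: K' = 70 00 00 00 00 00.
K' ⊕ ipad = 46 36 36 36 36 36.
Inner input = 46 36 36 36 36 36 ∥ cc 85 f5 3c a2.
Inner hash: sum = 70+54+54+54+54+54+204+133+245+60+162 = 1144; mod 256 = 120 → 78.

78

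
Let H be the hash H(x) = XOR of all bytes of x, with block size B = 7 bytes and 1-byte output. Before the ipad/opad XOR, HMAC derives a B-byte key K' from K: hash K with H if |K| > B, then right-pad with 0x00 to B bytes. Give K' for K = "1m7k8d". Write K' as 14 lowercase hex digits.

Key "1m7k8d" = 31 6d 37 6b 38 64 is 6 bytes ≤ B = 7; zero-pad to 7 bytes: K' = 31 6d 37 6b 38 64 00.

316d376b386400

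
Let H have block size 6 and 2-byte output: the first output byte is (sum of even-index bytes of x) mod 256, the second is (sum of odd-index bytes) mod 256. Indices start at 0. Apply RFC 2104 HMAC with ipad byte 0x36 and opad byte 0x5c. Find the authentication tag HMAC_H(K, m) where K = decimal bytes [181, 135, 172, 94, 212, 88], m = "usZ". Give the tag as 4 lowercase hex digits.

2fdb

Key decimal bytes [181, 135, 172, 94, 212, 88] = b5 87 ac 5e d4 58 is exactly B = 6 bytes: K' = b5 87 ac 5e d4 58.
K' ⊕ ipad = 83 b1 9a 68 e2 6e.  K' ⊕ opad = e9 db f0 02 88 04.
Inner input = (K'⊕ipad) ∥ m = 83 b1 9a 68 e2 6e ∥ 75 73 5a.
Inner hash: even-index sum = 718 mod 256 = 206; odd-index sum = 506 mod 256 = 250 → ce fa.
Outer input = (K'⊕opad) ∥ inner = e9 db f0 02 88 04 ∥ ce fa.
Outer hash (tag): even-index sum = 815 mod 256 = 47; odd-index sum = 475 mod 256 = 219 → 2f db.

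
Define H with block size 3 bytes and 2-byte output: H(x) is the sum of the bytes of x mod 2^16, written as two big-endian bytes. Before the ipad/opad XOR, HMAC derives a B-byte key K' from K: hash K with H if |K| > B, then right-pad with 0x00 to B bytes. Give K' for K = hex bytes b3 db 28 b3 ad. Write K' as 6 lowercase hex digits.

031600

|K| = 5 > B = 3, so first hash the key.
H(K): sum = 179+219+40+179+173 = 790 → 03 16.
Zero-pad H(K) = 03 16 to 3 bytes: K' = 03 16 00.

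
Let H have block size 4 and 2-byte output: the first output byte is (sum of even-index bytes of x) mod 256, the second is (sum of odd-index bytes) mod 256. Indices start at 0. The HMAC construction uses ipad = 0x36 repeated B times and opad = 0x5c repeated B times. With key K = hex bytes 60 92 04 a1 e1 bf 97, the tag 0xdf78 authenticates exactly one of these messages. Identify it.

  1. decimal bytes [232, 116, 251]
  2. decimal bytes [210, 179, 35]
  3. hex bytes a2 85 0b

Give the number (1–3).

Key hex bytes 60 92 04 a1 e1 bf 97 is 7 bytes > B = 4, so hash it first: H(key) = dc f2, then zero-pad to 4 bytes: K' = dc f2 00 00.
K' ⊕ ipad = ea c4 36 36; K' ⊕ opad = 80 ae 5c 5c.
m1: inner = H(ea c4 36 36 e8 74 fb) = 03 6e; tag = H(80 ae 5c 5c 03 6e) = df78 ← matches
m2: inner = H(ea c4 36 36 d2 b3 23) = 15 ad; tag = H(80 ae 5c 5c 15 ad) = f1b7
m3: inner = H(ea c4 36 36 a2 85 0b) = cd 7f; tag = H(80 ae 5c 5c cd 7f) = a989

1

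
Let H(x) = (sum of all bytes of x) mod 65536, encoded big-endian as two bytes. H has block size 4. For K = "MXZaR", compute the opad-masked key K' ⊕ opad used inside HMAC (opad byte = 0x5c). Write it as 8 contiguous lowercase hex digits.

Key "MXZaR" = 4d 58 5a 61 52 is 5 bytes > B = 4, so hash it first: H(key) = 01 b2, then zero-pad to 4 bytes: K' = 01 b2 00 00.
XOR each byte with 0x5c: 01⊕5c=5d, b2⊕5c=ee, 00⊕5c=5c, 00⊕5c=5c.

5dee5c5c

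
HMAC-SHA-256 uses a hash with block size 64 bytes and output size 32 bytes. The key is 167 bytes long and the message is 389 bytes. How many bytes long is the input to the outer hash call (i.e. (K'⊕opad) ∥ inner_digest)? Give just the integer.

Key is 167 > 64 bytes, so it is hashed to 32 bytes then zero-padded to 64: |K'| = 64.
Outer input = (K'⊕opad) ∥ H(inner) → 64 + 32 = 96 bytes.

96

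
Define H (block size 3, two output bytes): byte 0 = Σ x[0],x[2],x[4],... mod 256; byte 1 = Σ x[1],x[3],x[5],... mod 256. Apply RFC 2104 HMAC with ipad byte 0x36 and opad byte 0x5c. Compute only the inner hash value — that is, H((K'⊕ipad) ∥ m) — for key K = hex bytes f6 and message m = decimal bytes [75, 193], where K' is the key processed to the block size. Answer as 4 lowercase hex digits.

b781

Key hex bytes f6 is 1 byte ≤ B = 3; zero-pad to 3 bytes: K' = f6 00 00.
K' ⊕ ipad = c0 36 36.
Inner input = c0 36 36 ∥ 4b c1.
Inner hash: even-index sum = 439 mod 256 = 183; odd-index sum = 129 mod 256 = 129 → b7 81.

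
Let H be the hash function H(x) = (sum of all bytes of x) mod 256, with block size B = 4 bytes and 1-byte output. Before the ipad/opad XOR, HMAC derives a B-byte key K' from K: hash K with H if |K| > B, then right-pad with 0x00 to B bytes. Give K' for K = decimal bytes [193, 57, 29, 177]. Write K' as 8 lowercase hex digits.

Key decimal bytes [193, 57, 29, 177] = c1 39 1d b1 is exactly B = 4 bytes: K' = c1 39 1d b1.

c1391db1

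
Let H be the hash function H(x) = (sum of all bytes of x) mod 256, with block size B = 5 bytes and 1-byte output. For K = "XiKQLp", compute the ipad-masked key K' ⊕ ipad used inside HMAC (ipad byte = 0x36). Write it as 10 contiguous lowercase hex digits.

2f36363636

Key "XiKQLp" = 58 69 4b 51 4c 70 is 6 bytes > B = 5, so hash it first: H(key) = 19, then zero-pad to 5 bytes: K' = 19 00 00 00 00.
XOR each byte with 0x36: 19⊕36=2f, 00⊕36=36, 00⊕36=36, 00⊕36=36, 00⊕36=36.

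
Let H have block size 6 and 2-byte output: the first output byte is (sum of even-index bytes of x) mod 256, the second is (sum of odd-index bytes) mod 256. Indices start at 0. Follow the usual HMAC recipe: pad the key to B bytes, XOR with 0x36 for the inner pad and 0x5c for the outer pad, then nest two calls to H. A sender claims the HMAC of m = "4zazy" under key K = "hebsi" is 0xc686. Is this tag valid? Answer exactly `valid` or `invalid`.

Key "hebsi" = 68 65 62 73 69 is 5 bytes ≤ B = 6; zero-pad to 6 bytes: K' = 68 65 62 73 69 00.
K' ⊕ ipad = 5e 53 54 45 5f 36; K' ⊕ opad = 34 39 3e 2f 35 5c.
Inner hash: even-index sum = 543 mod 256 = 31; odd-index sum = 450 mod 256 = 194 → 1f c2.
Outer hash (recomputed tag): even-index sum = 198 mod 256 = 198; odd-index sum = 390 mod 256 = 134 → c6 86.
Recomputed tag = c686; claimed = c686 → match.

valid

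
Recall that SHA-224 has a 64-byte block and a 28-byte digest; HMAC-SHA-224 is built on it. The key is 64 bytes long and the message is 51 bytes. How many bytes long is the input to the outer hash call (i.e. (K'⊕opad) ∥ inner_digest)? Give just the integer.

92

Key is 64 ≤ 64 bytes, zero-padded: |K'| = 64.
Outer input = (K'⊕opad) ∥ H(inner) → 64 + 28 = 92 bytes.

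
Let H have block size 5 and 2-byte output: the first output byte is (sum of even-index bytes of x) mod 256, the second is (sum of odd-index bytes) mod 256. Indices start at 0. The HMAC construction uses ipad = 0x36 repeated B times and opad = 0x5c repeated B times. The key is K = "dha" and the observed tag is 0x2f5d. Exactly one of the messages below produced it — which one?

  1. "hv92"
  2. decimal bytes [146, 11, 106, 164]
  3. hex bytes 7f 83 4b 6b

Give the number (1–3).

Key "dha" = 64 68 61 is 3 bytes ≤ B = 5; zero-pad to 5 bytes: K' = 64 68 61 00 00.
K' ⊕ ipad = 52 5e 57 36 36; K' ⊕ opad = 38 34 3d 5c 5c.
m1: inner = H(52 5e 57 36 36 68 76 39 32) = 87 35; tag = H(38 34 3d 5c 5c 87 35) = 0617
m2: inner = H(52 5e 57 36 36 92 0b 6a a4) = 8e 90; tag = H(38 34 3d 5c 5c 8e 90) = 611e
m3: inner = H(52 5e 57 36 36 7f 83 4b 6b) = cd 5e; tag = H(38 34 3d 5c 5c cd 5e) = 2f5d ← matches

3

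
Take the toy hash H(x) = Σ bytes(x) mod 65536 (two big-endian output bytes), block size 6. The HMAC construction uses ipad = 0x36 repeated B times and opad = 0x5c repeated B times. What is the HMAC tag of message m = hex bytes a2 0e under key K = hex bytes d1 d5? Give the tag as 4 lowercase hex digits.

02db

Key hex bytes d1 d5 is 2 bytes ≤ B = 6; zero-pad to 6 bytes: K' = d1 d5 00 00 00 00.
K' ⊕ ipad = e7 e3 36 36 36 36.  K' ⊕ opad = 8d 89 5c 5c 5c 5c.
Inner input = (K'⊕ipad) ∥ m = e7 e3 36 36 36 36 ∥ a2 0e.
Inner hash: sum = 231+227+54+54+54+54+162+14 = 850 → 03 52.
Outer input = (K'⊕opad) ∥ inner = 8d 89 5c 5c 5c 5c ∥ 03 52.
Outer hash (tag): sum = 141+137+92+92+92+92+3+82 = 731 → 02 db.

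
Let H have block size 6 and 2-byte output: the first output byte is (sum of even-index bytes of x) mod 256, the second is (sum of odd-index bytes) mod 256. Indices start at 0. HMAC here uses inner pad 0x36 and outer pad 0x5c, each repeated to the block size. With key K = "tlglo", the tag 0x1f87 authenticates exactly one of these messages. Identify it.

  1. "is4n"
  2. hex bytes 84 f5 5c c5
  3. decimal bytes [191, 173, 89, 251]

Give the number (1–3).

Key "tlglo" = 74 6c 67 6c 6f is 5 bytes ≤ B = 6; zero-pad to 6 bytes: K' = 74 6c 67 6c 6f 00.
K' ⊕ ipad = 42 5a 51 5a 59 36; K' ⊕ opad = 28 30 3b 30 33 5c.
m1: inner = H(42 5a 51 5a 59 36 69 73 34 6e) = 89 cb; tag = H(28 30 3b 30 33 5c 89 cb) = 1f87 ← matches
m2: inner = H(42 5a 51 5a 59 36 84 f5 5c c5) = cc a4; tag = H(28 30 3b 30 33 5c cc a4) = 6260
m3: inner = H(42 5a 51 5a 59 36 bf ad 59 fb) = 04 92; tag = H(28 30 3b 30 33 5c 04 92) = 9a4e

1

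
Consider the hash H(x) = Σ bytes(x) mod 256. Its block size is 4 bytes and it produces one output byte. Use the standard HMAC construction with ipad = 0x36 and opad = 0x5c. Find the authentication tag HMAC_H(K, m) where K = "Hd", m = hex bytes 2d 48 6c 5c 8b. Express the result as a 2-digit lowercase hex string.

08

Key "Hd" = 48 64 is 2 bytes ≤ B = 4; zero-pad to 4 bytes: K' = 48 64 00 00.
K' ⊕ ipad = 7e 52 36 36.  K' ⊕ opad = 14 38 5c 5c.
Inner input = (K'⊕ipad) ∥ m = 7e 52 36 36 ∥ 2d 48 6c 5c 8b.
Inner hash: sum = 126+82+54+54+45+72+108+92+139 = 772; mod 256 = 4 → 04.
Outer input = (K'⊕opad) ∥ inner = 14 38 5c 5c ∥ 04.
Outer hash (tag): sum = 20+56+92+92+4 = 264; mod 256 = 8 → 08.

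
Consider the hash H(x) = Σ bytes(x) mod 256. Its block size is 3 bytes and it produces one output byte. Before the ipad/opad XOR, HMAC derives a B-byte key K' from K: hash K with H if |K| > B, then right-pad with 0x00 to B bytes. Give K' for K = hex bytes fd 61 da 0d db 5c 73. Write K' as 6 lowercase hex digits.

|K| = 7 > B = 3, so first hash the key.
H(K): sum = 253+97+218+13+219+92+115 = 1007; mod 256 = 239 → ef.
Zero-pad H(K) = ef to 3 bytes: K' = ef 00 00.

ef0000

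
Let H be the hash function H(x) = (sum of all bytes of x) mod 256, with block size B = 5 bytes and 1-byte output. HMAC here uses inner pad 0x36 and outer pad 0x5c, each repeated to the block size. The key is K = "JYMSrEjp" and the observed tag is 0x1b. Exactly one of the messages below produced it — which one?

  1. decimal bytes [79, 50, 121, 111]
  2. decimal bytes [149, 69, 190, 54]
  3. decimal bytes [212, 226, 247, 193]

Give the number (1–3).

Key "JYMSrEjp" = 4a 59 4d 53 72 45 6a 70 is 8 bytes > B = 5, so hash it first: H(key) = d4, then zero-pad to 5 bytes: K' = d4 00 00 00 00.
K' ⊕ ipad = e2 36 36 36 36; K' ⊕ opad = 88 5c 5c 5c 5c.
m1: inner = H(e2 36 36 36 36 4f 32 79 6f) = 23; tag = H(88 5c 5c 5c 5c 23) = 1b ← matches
m2: inner = H(e2 36 36 36 36 95 45 be 36) = 88; tag = H(88 5c 5c 5c 5c 88) = 80
m3: inner = H(e2 36 36 36 36 d4 e2 f7 c1) = 28; tag = H(88 5c 5c 5c 5c 28) = 20

1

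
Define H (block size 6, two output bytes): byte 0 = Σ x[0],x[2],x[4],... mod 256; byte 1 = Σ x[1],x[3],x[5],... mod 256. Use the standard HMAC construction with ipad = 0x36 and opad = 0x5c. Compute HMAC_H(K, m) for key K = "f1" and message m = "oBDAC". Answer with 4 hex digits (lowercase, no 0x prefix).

Key "f1" = 66 31 is 2 bytes ≤ B = 6; zero-pad to 6 bytes: K' = 66 31 00 00 00 00.
K' ⊕ ipad = 50 07 36 36 36 36.  K' ⊕ opad = 3a 6d 5c 5c 5c 5c.
Inner input = (K'⊕ipad) ∥ m = 50 07 36 36 36 36 ∥ 6f 42 44 41 43.
Inner hash: even-index sum = 434 mod 256 = 178; odd-index sum = 246 mod 256 = 246 → b2 f6.
Outer input = (K'⊕opad) ∥ inner = 3a 6d 5c 5c 5c 5c ∥ b2 f6.
Outer hash (tag): even-index sum = 420 mod 256 = 164; odd-index sum = 539 mod 256 = 27 → a4 1b.

a41b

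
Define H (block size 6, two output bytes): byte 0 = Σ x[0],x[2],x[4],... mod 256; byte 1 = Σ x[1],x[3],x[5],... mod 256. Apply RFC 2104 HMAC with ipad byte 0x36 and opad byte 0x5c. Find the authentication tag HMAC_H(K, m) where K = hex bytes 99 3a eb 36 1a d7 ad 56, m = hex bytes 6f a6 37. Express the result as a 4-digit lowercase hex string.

Key hex bytes 99 3a eb 36 1a d7 ad 56 is 8 bytes > B = 6, so hash it first: H(key) = 4b 9d, then zero-pad to 6 bytes: K' = 4b 9d 00 00 00 00.
K' ⊕ ipad = 7d ab 36 36 36 36.  K' ⊕ opad = 17 c1 5c 5c 5c 5c.
Inner input = (K'⊕ipad) ∥ m = 7d ab 36 36 36 36 ∥ 6f a6 37.
Inner hash: even-index sum = 399 mod 256 = 143; odd-index sum = 445 mod 256 = 189 → 8f bd.
Outer input = (K'⊕opad) ∥ inner = 17 c1 5c 5c 5c 5c ∥ 8f bd.
Outer hash (tag): even-index sum = 350 mod 256 = 94; odd-index sum = 566 mod 256 = 54 → 5e 36.

5e36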